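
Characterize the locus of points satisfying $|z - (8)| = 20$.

|z - z0| = r describes a circle centered at z0 with radius r
Here z0 = 8 and r = 20
Locus: Circle centered at (8, 0) with radius 20


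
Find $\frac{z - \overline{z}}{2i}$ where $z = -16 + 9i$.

z - conjugate(z) = 2bi
(z - conjugate(z))/(2i) = 2bi/(2i) = b = 9


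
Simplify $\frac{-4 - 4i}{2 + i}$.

Multiply numerator and denominator by conjugate (2 - i):
= (-4 - 4i)(2 - i) / (2^2 + 1^2)
= (-12 - 4i) / 5
= -12/5 - (4/5)i


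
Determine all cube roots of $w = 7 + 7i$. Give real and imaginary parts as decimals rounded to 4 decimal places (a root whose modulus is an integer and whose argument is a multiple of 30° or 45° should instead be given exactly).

|w| = sqrt(98) ≈ 9.899495, arg(w) = 45°
Root modulus = sqrt(98)^(1/3) ≈ 2.147193
Root arguments: θ_k = (45° + 360°k)/3 for k = 0, 1, ..., 2
Compute each root as (root modulus)(cos θ_k + i sin θ_k) using full-precision intermediates, then round to 4 decimal places.
Roots: 2.0740 + 0.5557i, -1.5183 + 1.5183i, -0.5557 - 2.0740i


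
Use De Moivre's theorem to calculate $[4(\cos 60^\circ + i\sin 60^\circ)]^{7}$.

By De Moivre: z^n = r^n(cos(nθ) + i sin(nθ))
= 4^7(cos(7*60°) + i sin(7*60°))
= 16384(cos 60° + i sin 60°)
= 8192 + 8192*sqrt(3)i


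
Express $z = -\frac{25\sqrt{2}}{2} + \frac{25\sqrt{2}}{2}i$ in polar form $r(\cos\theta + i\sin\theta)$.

r = |z| = sqrt(a^2 + b^2) = sqrt((-25*sqrt(2)/2)^2 + (25*sqrt(2)/2)^2) = sqrt(625/2 + 625/2) = sqrt(625) = 25
θ = arctan(b/a) = arctan(17.6777/-17.6777) (quadrant-adjusted) = 135°
z = 25(cos 135° + i sin 135°)


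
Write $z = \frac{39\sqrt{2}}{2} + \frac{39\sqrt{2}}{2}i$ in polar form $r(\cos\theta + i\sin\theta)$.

r = |z| = sqrt(a^2 + b^2) = sqrt((39*sqrt(2)/2)^2 + (39*sqrt(2)/2)^2) = sqrt(1521/2 + 1521/2) = sqrt(1521) = 39
θ = arctan(b/a) = arctan(27.5772/27.5772) (quadrant-adjusted) = 45°
z = 39(cos 45° + i sin 45°)


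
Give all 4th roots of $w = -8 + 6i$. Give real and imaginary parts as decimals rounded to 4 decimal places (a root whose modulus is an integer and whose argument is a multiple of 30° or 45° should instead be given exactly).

|w| = 10, arg(w) ≈ 143.130102°
Root modulus = 10^(1/4) ≈ 1.778279
Root arguments: θ_k = (arg(w) + 360°k)/4 for k = 0, 1, ..., 3
Compute each root as (root modulus)(cos θ_k + i sin θ_k) using full-precision intermediates, then round to 4 decimal places.
Roots: 1.4426 + 1.0398i, -1.0398 + 1.4426i, -1.4426 - 1.0398i, 1.0398 - 1.4426i


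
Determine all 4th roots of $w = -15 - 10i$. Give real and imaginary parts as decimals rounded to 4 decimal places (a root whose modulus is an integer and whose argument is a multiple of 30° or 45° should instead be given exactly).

|w| = sqrt(325) ≈ 18.027756, arg(w) ≈ 213.690068°
Root modulus = sqrt(325)^(1/4) ≈ 2.060561
Root arguments: θ_k = (arg(w) + 360°k)/4 for k = 0, 1, ..., 3
Compute each root as (root modulus)(cos θ_k + i sin θ_k) using full-precision intermediates, then round to 4 decimal places.
Roots: 1.2279 + 1.6547i, -1.6547 + 1.2279i, -1.2279 - 1.6547i, 1.6547 - 1.2279i


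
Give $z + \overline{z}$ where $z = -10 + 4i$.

z + conjugate(z) = (a + bi) + (a - bi) = 2a
= 2 * (-10) = -20


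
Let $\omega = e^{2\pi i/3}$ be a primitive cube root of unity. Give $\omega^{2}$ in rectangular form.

ω^2 = e^(2πi·2/3) = e^(i·4π/3)
= cos(4π/3) + i sin(4π/3)
= -1/2 - (sqrt(3)/2)i


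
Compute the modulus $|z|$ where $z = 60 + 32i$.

|z| = sqrt(a^2 + b^2) = sqrt(60^2 + 32^2) = sqrt(4624) = 68


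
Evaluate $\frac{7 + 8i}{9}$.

Divisor is real, so divide each part by 9:
= 7/9 + (8/9)i


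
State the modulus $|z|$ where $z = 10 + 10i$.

|z| = sqrt(a^2 + b^2) = sqrt(10^2 + 10^2) = sqrt(200) = sqrt(200)


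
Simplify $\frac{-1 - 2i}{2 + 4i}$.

Multiply numerator and denominator by conjugate (2 - 4i):
= (-1 - 2i)(2 - 4i) / (2^2 + 4^2)
= (-10) / 20
Divide through by 10: (-1) / 2
= -1/2


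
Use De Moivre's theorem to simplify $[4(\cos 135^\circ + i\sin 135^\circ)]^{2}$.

By De Moivre: z^n = r^n(cos(nθ) + i sin(nθ))
= 4^2(cos(2*135°) + i sin(2*135°))
= 16(cos 270° + i sin 270°)
= -16i


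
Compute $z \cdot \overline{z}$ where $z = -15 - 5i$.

z * conjugate(z) = |z|^2 = a^2 + b^2
= (-15)^2 + (-5)^2 = 250


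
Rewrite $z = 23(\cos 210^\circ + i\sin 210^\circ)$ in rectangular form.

a = r cos θ = 23 * -sqrt(3)/2 = -23*sqrt(3)/2
b = r sin θ = 23 * -1/2 = -23/2
z = -23*sqrt(3)/2 - (23/2)i


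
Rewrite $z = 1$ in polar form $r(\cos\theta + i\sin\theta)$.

r = |z| = sqrt(a^2 + b^2) = sqrt((1)^2 + (0)^2) = sqrt(1 + 0) = sqrt(1) = 1
b = 0 and a > 0, so z lies on the positive real axis: θ = 0°
z = 1(cos 0° + i sin 0°)


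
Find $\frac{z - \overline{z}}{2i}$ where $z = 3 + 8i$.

z - conjugate(z) = 2bi
(z - conjugate(z))/(2i) = 2bi/(2i) = b = 8


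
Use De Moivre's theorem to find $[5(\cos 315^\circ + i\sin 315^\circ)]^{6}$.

By De Moivre: z^n = r^n(cos(nθ) + i sin(nθ))
= 5^6(cos(6*315°) + i sin(6*315°))
= 15625(cos 90° + i sin 90°)
= 15625i


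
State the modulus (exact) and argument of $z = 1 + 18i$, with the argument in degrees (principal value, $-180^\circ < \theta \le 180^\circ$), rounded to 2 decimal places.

|z| = sqrt(1^2 + 18^2) = sqrt(325)
arg(z) = arctan(b/a) = arctan(18/1) (quadrant-adjusted) = 86.82°


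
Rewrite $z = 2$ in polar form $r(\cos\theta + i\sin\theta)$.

r = |z| = sqrt(a^2 + b^2) = sqrt((2)^2 + (0)^2) = sqrt(4 + 0) = sqrt(4) = 2
b = 0 and a > 0, so z lies on the positive real axis: θ = 0°
z = 2(cos 0° + i sin 0°)


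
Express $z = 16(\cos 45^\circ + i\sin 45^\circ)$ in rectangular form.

a = r cos θ = 16 * sqrt(2)/2 = 8*sqrt(2)
b = r sin θ = 16 * sqrt(2)/2 = 8*sqrt(2)
z = 8*sqrt(2) + 8*sqrt(2)i


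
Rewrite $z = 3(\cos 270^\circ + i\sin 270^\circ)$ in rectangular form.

a = r cos θ = 3 * 0 = 0
b = r sin θ = 3 * -1 = -3
z = -3i


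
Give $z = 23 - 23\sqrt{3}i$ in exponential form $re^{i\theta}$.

r = |z| = sqrt((23)^2 + (-23*sqrt(3))^2) = sqrt(529 + 1587) = sqrt(2116) = 46
θ = arctan(b/a) = arctan(-39.8372/23) (quadrant-adjusted) = -60° = -π/3
z = 46e^(-i*π/3)


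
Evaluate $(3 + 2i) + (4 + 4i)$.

(3 + 4) + (2 + 4)i = 7 + 6i


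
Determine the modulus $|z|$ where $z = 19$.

|z| = sqrt(a^2 + b^2) = sqrt(19^2 + 0^2) = sqrt(361) = 19


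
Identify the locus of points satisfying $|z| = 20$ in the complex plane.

|z| = 20 means sqrt(x^2 + y^2) = 20
This is a circle of radius 20 centered at the origin


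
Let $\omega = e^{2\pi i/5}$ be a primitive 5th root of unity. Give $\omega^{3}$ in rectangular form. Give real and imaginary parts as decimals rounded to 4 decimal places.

ω^3 = e^(2πi·3/5) = e^(i·6π/5)
= cos(6π/5) + i sin(6π/5)
= -0.8090 - 0.5878i


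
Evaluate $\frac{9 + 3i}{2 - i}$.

Multiply numerator and denominator by conjugate (2 + i):
= (9 + 3i)(2 + i) / (2^2 + (-1)^2)
= (15 + 15i) / 5
= 3 + 3i


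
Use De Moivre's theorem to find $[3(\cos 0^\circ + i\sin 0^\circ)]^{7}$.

By De Moivre: z^n = r^n(cos(nθ) + i sin(nθ))
= 3^7(cos(7*0°) + i sin(7*0°))
= 2187(cos 0° + i sin 0°)
= 2187


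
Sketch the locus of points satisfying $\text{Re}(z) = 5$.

Re(z) = x where z = x + yi; the equation x = 5 is satisfied by all points with that x-coordinate
Locus: Vertical line x = 5


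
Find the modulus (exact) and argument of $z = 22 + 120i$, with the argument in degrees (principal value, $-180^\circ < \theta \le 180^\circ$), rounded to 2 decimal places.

|z| = sqrt(22^2 + 120^2) = 122
arg(z) = arctan(b/a) = arctan(120/22) (quadrant-adjusted) = 79.61°


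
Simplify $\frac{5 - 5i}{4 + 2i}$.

Multiply numerator and denominator by conjugate (4 - 2i):
= (5 - 5i)(4 - 2i) / (4^2 + 2^2)
= (10 - 30i) / 20
Divide through by 10: (1 - 3i) / 2
= 1/2 - (3/2)i


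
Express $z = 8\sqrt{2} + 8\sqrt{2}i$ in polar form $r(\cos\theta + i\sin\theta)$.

r = |z| = sqrt(a^2 + b^2) = sqrt((8*sqrt(2))^2 + (8*sqrt(2))^2) = sqrt(128 + 128) = sqrt(256) = 16
θ = arctan(b/a) = arctan(11.3137/11.3137) (quadrant-adjusted) = 45°
z = 16(cos 45° + i sin 45°)


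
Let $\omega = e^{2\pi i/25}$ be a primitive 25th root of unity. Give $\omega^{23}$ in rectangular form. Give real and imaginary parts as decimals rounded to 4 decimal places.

ω^23 = e^(2πi·23/25) = e^(i·46π/25)
= cos(46π/25) + i sin(46π/25)
= 0.8763 - 0.4818i


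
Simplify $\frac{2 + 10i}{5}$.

Divisor is real, so divide each part by 5:
= 2/5 + 2i


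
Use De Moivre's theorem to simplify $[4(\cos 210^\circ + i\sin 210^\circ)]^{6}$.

By De Moivre: z^n = r^n(cos(nθ) + i sin(nθ))
= 4^6(cos(6*210°) + i sin(6*210°))
= 4096(cos 180° + i sin 180°)
= -4096


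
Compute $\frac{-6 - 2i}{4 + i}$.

Multiply numerator and denominator by conjugate (4 - i):
= (-6 - 2i)(4 - i) / (4^2 + 1^2)
= (-26 - 2i) / 17
= -26/17 - (2/17)i


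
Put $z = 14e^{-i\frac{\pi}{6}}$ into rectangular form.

a = r cos θ = 14 * sqrt(3)/2 = 7*sqrt(3)
b = r sin θ = 14 * -1/2 = -7
z = 7*sqrt(3) - 7i


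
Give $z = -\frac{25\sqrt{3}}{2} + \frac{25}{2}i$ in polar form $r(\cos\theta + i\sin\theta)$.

r = |z| = sqrt(a^2 + b^2) = sqrt((-25*sqrt(3)/2)^2 + (25/2)^2) = sqrt(1875/4 + 625/4) = sqrt(625) = 25
θ = arctan(b/a) = arctan(12.5/-21.6506) (quadrant-adjusted) = 150°
z = 25(cos 150° + i sin 150°)


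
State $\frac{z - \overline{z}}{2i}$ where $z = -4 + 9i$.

z - conjugate(z) = 2bi
(z - conjugate(z))/(2i) = 2bi/(2i) = b = 9


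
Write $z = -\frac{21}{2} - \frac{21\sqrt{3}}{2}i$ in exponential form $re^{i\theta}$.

r = |z| = sqrt((-21/2)^2 + (-21*sqrt(3)/2)^2) = sqrt(441/4 + 1323/4) = sqrt(441) = 21
θ = arctan(b/a) = arctan(-18.1865/-10.5) (quadrant-adjusted) = -120° = -2π/3
z = 21e^(-i*2π/3)


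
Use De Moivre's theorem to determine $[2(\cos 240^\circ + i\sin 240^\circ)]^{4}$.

By De Moivre: z^n = r^n(cos(nθ) + i sin(nθ))
= 2^4(cos(4*240°) + i sin(4*240°))
= 16(cos 240° + i sin 240°)
= -8 - 8*sqrt(3)i


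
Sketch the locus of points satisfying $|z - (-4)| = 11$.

|z - z0| = r describes a circle centered at z0 with radius r
Here z0 = -4 and r = 11
Locus: Circle centered at (-4, 0) with radius 11


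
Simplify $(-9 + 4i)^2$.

(a + bi)^2 = a^2 - b^2 + 2abi
= (-9)^2 - 4^2 + 2*(-9)*4i
= 65 - 72i


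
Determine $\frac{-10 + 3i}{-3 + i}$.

Multiply numerator and denominator by conjugate (-3 - i):
= (-10 + 3i)(-3 - i) / ((-3)^2 + 1^2)
= (33 + i) / 10
= 33/10 + (1/10)i


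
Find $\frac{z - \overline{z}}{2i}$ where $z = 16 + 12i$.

z - conjugate(z) = 2bi
(z - conjugate(z))/(2i) = 2bi/(2i) = b = 12


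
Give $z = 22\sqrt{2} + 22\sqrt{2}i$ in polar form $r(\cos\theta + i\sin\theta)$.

r = |z| = sqrt(a^2 + b^2) = sqrt((22*sqrt(2))^2 + (22*sqrt(2))^2) = sqrt(968 + 968) = sqrt(1936) = 44
θ = arctan(b/a) = arctan(31.1127/31.1127) (quadrant-adjusted) = 45°
z = 44(cos 45° + i sin 45°)


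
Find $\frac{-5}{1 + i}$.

Multiply numerator and denominator by conjugate (1 - i):
= (-5)(1 - i) / (1^2 + 1^2)
= (-5 + 5i) / 2
= -5/2 + (5/2)i


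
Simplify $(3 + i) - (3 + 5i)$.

(3 - 3) + (1 - 5)i = -4i


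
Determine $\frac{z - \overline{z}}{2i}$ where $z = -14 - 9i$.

z - conjugate(z) = 2bi
(z - conjugate(z))/(2i) = 2bi/(2i) = b = -9


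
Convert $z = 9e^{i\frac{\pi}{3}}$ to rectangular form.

a = r cos θ = 9 * 1/2 = 9/2
b = r sin θ = 9 * sqrt(3)/2 = 9*sqrt(3)/2
z = 9/2 + (9*sqrt(3)/2)i


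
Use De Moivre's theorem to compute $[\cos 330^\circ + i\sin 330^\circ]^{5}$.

By De Moivre: z^n = r^n(cos(nθ) + i sin(nθ))
= 1^5(cos(5*330°) + i sin(5*330°))
= 1(cos 210° + i sin 210°)
= -sqrt(3)/2 - (1/2)i


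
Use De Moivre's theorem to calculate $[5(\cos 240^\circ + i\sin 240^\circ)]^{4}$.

By De Moivre: z^n = r^n(cos(nθ) + i sin(nθ))
= 5^4(cos(4*240°) + i sin(4*240°))
= 625(cos 240° + i sin 240°)
= -625/2 - (625*sqrt(3)/2)i


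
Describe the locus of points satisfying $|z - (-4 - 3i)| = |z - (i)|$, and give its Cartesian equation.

|z - z1| = |z - z2| means z is equidistant from z1 and z2,
i.e. the perpendicular bisector of the segment from (-4, -3) to (0, 1) (midpoint (-2, -1)).
With z = x + yi, square both sides:
(x - (-4))^2 + (y - (-3))^2 = (x - 0)^2 + (y - 1)^2
The x^2 and y^2 terms cancel: 8x + 8y = 1 - 25 = -24
Simplify: x + y = -3
Locus: Perpendicular bisector of the segment from (-4, -3) to (0, 1): the line x + y = -3


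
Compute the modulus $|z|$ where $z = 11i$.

|z| = sqrt(a^2 + b^2) = sqrt(0^2 + 11^2) = sqrt(121) = 11


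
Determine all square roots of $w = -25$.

|w| = 25, arg(w) = 180°
Root modulus = 25^(1/2) = 5
Root arguments: θ_k = (180° + 360°k)/2 for k = 0, 1, ..., 1
Roots: 5i, -5i


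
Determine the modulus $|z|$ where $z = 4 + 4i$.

|z| = sqrt(a^2 + b^2) = sqrt(4^2 + 4^2) = sqrt(32) = sqrt(32)


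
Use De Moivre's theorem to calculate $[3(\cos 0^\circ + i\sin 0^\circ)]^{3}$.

By De Moivre: z^n = r^n(cos(nθ) + i sin(nθ))
= 3^3(cos(3*0°) + i sin(3*0°))
= 27(cos 0° + i sin 0°)
= 27


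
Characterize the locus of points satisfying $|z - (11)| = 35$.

|z - z0| = r describes a circle centered at z0 with radius r
Here z0 = 11 and r = 35
Locus: Circle centered at (11, 0) with radius 35


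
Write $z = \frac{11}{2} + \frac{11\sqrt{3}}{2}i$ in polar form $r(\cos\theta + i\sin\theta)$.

r = |z| = sqrt(a^2 + b^2) = sqrt((11/2)^2 + (11*sqrt(3)/2)^2) = sqrt(121/4 + 363/4) = sqrt(121) = 11
θ = arctan(b/a) = arctan(9.5263/5.5) (quadrant-adjusted) = 60°
z = 11(cos 60° + i sin 60°)


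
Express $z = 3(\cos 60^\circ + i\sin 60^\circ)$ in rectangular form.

a = r cos θ = 3 * 1/2 = 3/2
b = r sin θ = 3 * sqrt(3)/2 = 3*sqrt(3)/2
z = 3/2 + (3*sqrt(3)/2)i


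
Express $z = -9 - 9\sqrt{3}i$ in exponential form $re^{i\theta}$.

r = |z| = sqrt((-9)^2 + (-9*sqrt(3))^2) = sqrt(81 + 243) = sqrt(324) = 18
θ = arctan(b/a) = arctan(-15.5885/-9) (quadrant-adjusted) = -120° = -2π/3
z = 18e^(-i*2π/3)


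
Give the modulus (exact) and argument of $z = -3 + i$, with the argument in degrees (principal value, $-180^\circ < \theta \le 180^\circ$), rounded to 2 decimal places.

|z| = sqrt((-3)^2 + 1^2) = sqrt(10)
arg(z) = arctan(b/a) = arctan(1/-3) (quadrant-adjusted) = 161.57°


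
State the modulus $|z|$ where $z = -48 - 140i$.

|z| = sqrt(a^2 + b^2) = sqrt((-48)^2 + (-140)^2) = sqrt(21904) = 148


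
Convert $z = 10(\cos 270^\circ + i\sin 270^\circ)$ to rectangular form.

a = r cos θ = 10 * 0 = 0
b = r sin θ = 10 * -1 = -10
z = -10i


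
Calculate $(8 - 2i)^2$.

(a + bi)^2 = a^2 - b^2 + 2abi
= 8^2 - (-2)^2 + 2*8*(-2)i
= 60 - 32i


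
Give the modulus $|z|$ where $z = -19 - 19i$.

|z| = sqrt(a^2 + b^2) = sqrt((-19)^2 + (-19)^2) = sqrt(722) = sqrt(722)


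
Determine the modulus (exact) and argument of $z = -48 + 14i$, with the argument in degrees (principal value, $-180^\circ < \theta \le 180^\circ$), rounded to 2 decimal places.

|z| = sqrt((-48)^2 + 14^2) = 50
arg(z) = arctan(b/a) = arctan(14/-48) (quadrant-adjusted) = 163.74°


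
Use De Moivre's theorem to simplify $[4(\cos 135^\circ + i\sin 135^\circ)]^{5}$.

By De Moivre: z^n = r^n(cos(nθ) + i sin(nθ))
= 4^5(cos(5*135°) + i sin(5*135°))
= 1024(cos 315° + i sin 315°)
= 512*sqrt(2) - 512*sqrt(2)i


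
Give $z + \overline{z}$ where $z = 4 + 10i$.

z + conjugate(z) = (a + bi) + (a - bi) = 2a
= 2 * 4 = 8


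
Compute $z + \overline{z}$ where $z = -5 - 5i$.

z + conjugate(z) = (a + bi) + (a - bi) = 2a
= 2 * (-5) = -10


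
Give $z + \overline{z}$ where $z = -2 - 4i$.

z + conjugate(z) = (a + bi) + (a - bi) = 2a
= 2 * (-2) = -4


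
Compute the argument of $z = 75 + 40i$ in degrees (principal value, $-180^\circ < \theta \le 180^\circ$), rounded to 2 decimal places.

θ = arctan(b/a) = arctan(40/75) (quadrant-adjusted) = 28.07°


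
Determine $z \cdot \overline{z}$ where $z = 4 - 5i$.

z * conjugate(z) = |z|^2 = a^2 + b^2
= 4^2 + (-5)^2 = 41


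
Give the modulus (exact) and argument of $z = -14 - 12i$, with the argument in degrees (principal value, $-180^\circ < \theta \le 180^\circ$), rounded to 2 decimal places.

|z| = sqrt((-14)^2 + (-12)^2) = sqrt(340)
arg(z) = arctan(b/a) = arctan(-12/-14) (quadrant-adjusted) = -139.40°


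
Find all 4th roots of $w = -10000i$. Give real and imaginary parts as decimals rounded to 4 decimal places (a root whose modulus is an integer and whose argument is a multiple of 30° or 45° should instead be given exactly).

|w| = 10000, arg(w) = 270°
Root modulus = 10000^(1/4) = 10
Root arguments: θ_k = (270° + 360°k)/4 for k = 0, 1, ..., 3
Compute each root as (root modulus)(cos θ_k + i sin θ_k) using full-precision intermediates, then round to 4 decimal places.
Roots: 3.8268 + 9.2388i, -9.2388 + 3.8268i, -3.8268 - 9.2388i, 9.2388 - 3.8268i


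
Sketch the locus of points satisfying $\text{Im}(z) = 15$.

Im(z) = y where z = x + yi; the equation y = 15 is satisfied by all points with that y-coordinate
Locus: Horizontal line y = 15


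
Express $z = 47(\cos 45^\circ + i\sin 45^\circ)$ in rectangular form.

a = r cos θ = 47 * sqrt(2)/2 = 47*sqrt(2)/2
b = r sin θ = 47 * sqrt(2)/2 = 47*sqrt(2)/2
z = 47*sqrt(2)/2 + (47*sqrt(2)/2)i


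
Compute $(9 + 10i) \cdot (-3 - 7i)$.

(a1*a2 - b1*b2) + (a1*b2 + b1*a2)i
= (-27 - (-70)) + (-63 + (-30))i
= 43 - 93i


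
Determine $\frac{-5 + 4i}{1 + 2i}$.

Multiply numerator and denominator by conjugate (1 - 2i):
= (-5 + 4i)(1 - 2i) / (1^2 + 2^2)
= (3 + 14i) / 5
= 3/5 + (14/5)i


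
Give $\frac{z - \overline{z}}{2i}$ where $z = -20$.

z - conjugate(z) = 2bi
(z - conjugate(z))/(2i) = 2bi/(2i) = b = 0


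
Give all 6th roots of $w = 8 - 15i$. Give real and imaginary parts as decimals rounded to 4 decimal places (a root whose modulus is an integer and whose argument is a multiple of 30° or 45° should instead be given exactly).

|w| = 17, arg(w) ≈ 298.072487°
Root modulus = 17^(1/6) ≈ 1.603522
Root arguments: θ_k = (arg(w) + 360°k)/6 for k = 0, 1, ..., 5
Compute each root as (root modulus)(cos θ_k + i sin θ_k) using full-precision intermediates, then round to 4 decimal places.
Roots: 1.0376 + 1.2226i, -0.5400 + 1.5099i, -1.5776 + 0.2873i, -1.0376 - 1.2226i, 0.5400 - 1.5099i, 1.5776 - 0.2873i


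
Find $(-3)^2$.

(a + bi)^2 = a^2 - b^2 + 2abi
= (-3)^2 - 0^2 + 2*(-3)*0i
= 9


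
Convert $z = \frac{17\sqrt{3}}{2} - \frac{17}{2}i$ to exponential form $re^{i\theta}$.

r = |z| = sqrt((17*sqrt(3)/2)^2 + (-17/2)^2) = sqrt(867/4 + 289/4) = sqrt(289) = 17
θ = arctan(b/a) = arctan(-8.5/14.7224) (quadrant-adjusted) = -30° = -π/6
z = 17e^(-i*π/6)


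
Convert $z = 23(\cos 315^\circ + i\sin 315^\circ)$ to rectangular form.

a = r cos θ = 23 * sqrt(2)/2 = 23*sqrt(2)/2
b = r sin θ = 23 * -sqrt(2)/2 = -23*sqrt(2)/2
z = 23*sqrt(2)/2 - (23*sqrt(2)/2)i


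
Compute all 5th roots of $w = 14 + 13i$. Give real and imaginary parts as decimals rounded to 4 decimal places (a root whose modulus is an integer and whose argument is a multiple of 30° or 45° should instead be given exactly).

|w| = sqrt(365) ≈ 19.104973, arg(w) ≈ 42.878904°
Root modulus = sqrt(365)^(1/5) ≈ 1.803970
Root arguments: θ_k = (arg(w) + 360°k)/5 for k = 0, 1, ..., 4
Compute each root as (root modulus)(cos θ_k + i sin θ_k) using full-precision intermediates, then round to 4 decimal places.
Roots: 1.7838 + 0.2690i, 0.2954 + 1.7796i, -1.6012 + 0.8309i, -1.2850 - 1.2661i, 0.8071 - 1.6134i


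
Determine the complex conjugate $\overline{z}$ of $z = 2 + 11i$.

If z = a + bi, then conjugate(z) = a - bi
conjugate(2 + 11i) = 2 - 11i


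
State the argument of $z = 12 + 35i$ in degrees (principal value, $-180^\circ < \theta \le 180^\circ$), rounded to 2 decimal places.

θ = arctan(b/a) = arctan(35/12) (quadrant-adjusted) = 71.08°


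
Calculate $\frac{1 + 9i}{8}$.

Divisor is real, so divide each part by 8:
= 1/8 + (9/8)i


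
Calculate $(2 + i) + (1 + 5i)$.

(2 + 1) + (1 + 5)i = 3 + 6i


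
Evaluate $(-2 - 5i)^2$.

(a + bi)^2 = a^2 - b^2 + 2abi
= (-2)^2 - (-5)^2 + 2*(-2)*(-5)i
= -21 + 20i


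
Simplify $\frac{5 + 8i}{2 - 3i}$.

Multiply numerator and denominator by conjugate (2 + 3i):
= (5 + 8i)(2 + 3i) / (2^2 + (-3)^2)
= (-14 + 31i) / 13
= -14/13 + (31/13)i


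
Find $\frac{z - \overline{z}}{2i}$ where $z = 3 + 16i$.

z - conjugate(z) = 2bi
(z - conjugate(z))/(2i) = 2bi/(2i) = b = 16


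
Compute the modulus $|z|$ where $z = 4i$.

|z| = sqrt(a^2 + b^2) = sqrt(0^2 + 4^2) = sqrt(16) = 4


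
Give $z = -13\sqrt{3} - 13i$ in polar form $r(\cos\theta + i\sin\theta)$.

r = |z| = sqrt(a^2 + b^2) = sqrt((-13*sqrt(3))^2 + (-13)^2) = sqrt(507 + 169) = sqrt(676) = 26
θ = arctan(b/a) = arctan(-13/-22.5167) (quadrant-adjusted) = 210°
z = 26(cos 210° + i sin 210°)


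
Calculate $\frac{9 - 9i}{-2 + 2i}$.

Multiply numerator and denominator by conjugate (-2 - 2i):
= (9 - 9i)(-2 - 2i) / ((-2)^2 + 2^2)
= (-36) / 8
Divide through by 4: (-9) / 2
= -9/2


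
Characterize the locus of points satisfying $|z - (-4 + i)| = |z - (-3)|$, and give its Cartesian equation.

|z - z1| = |z - z2| means z is equidistant from z1 and z2,
i.e. the perpendicular bisector of the segment from (-4, 1) to (-3, 0) (midpoint (-7/2, 1/2)).
With z = x + yi, square both sides:
(x - (-4))^2 + (y - 1)^2 = (x - (-3))^2 + (y - 0)^2
The x^2 and y^2 terms cancel: 2x + (-2)y = 9 - 17 = -8
Simplify: x - y = -4
Locus: Perpendicular bisector of the segment from (-4, 1) to (-3, 0): the line x - y = -4


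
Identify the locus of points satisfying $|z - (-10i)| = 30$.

|z - z0| = r describes a circle centered at z0 with radius r
Here z0 = -10i and r = 30
Locus: Circle centered at (0, -10) with radius 30


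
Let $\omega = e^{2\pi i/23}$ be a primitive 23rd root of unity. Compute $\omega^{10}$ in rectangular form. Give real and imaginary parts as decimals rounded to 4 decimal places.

ω^10 = e^(2πi·10/23) = e^(i·20π/23)
= cos(20π/23) + i sin(20π/23)
= -0.9172 + 0.3984i


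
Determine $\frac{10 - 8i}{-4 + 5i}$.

Multiply numerator and denominator by conjugate (-4 - 5i):
= (10 - 8i)(-4 - 5i) / ((-4)^2 + 5^2)
= (-80 - 18i) / 41
= -80/41 - (18/41)i


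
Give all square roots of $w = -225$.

|w| = 225, arg(w) = 180°
Root modulus = 225^(1/2) = 15
Root arguments: θ_k = (180° + 360°k)/2 for k = 0, 1, ..., 1
Roots: 15i, -15i


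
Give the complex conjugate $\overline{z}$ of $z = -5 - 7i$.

If z = a + bi, then conjugate(z) = a - bi
conjugate(-5 - 7i) = -5 + 7i


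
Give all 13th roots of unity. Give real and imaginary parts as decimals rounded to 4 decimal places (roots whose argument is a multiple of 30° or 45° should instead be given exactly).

ω_k = e^(2πik/13) = cos(2πk/13) + i sin(2πk/13) for k = 0, 1, ..., 12
Roots: 1, 0.8855 + 0.4647i, 0.5681 + 0.8230i, 0.1205 + 0.9927i, -0.3546 + 0.9350i, -0.7485 + 0.6631i, -0.9709 + 0.2393i, -0.9709 - 0.2393i, -0.7485 - 0.6631i, -0.3546 - 0.9350i, 0.1205 - 0.9927i, 0.5681 - 0.8230i, 0.8855 - 0.4647i


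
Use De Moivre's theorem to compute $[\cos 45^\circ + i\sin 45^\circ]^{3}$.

By De Moivre: z^n = r^n(cos(nθ) + i sin(nθ))
= 1^3(cos(3*45°) + i sin(3*45°))
= 1(cos 135° + i sin 135°)
= -sqrt(2)/2 + (sqrt(2)/2)i


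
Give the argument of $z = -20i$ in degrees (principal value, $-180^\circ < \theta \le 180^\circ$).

a = 0 and b < 0, so z lies on the negative imaginary axis: θ = -90°


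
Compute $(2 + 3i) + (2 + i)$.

(2 + 2) + (3 + 1)i = 4 + 4i


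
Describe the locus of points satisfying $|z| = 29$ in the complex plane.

|z| = 29 means sqrt(x^2 + y^2) = 29
This is a circle of radius 29 centered at the origin


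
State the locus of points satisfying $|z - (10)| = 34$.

|z - z0| = r describes a circle centered at z0 with radius r
Here z0 = 10 and r = 34
Locus: Circle centered at (10, 0) with radius 34


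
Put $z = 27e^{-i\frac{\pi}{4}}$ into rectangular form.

a = r cos θ = 27 * sqrt(2)/2 = 27*sqrt(2)/2
b = r sin θ = 27 * -sqrt(2)/2 = -27*sqrt(2)/2
z = 27*sqrt(2)/2 - (27*sqrt(2)/2)i


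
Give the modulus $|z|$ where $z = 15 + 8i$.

|z| = sqrt(a^2 + b^2) = sqrt(15^2 + 8^2) = sqrt(289) = 17


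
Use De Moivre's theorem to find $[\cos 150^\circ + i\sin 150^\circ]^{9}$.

By De Moivre: z^n = r^n(cos(nθ) + i sin(nθ))
= 1^9(cos(9*150°) + i sin(9*150°))
= 1(cos 270° + i sin 270°)
= -i


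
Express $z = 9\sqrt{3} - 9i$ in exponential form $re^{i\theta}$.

r = |z| = sqrt((9*sqrt(3))^2 + (-9)^2) = sqrt(243 + 81) = sqrt(324) = 18
θ = arctan(b/a) = arctan(-9/15.5885) (quadrant-adjusted) = -30° = -π/6
z = 18e^(-i*π/6)


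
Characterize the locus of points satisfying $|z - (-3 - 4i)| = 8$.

|z - z0| = r describes a circle centered at z0 with radius r
Here z0 = -3 - 4i and r = 8
Locus: Circle centered at (-3, -4) with radius 8


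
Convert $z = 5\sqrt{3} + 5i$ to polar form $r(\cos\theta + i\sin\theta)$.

r = |z| = sqrt(a^2 + b^2) = sqrt((5*sqrt(3))^2 + (5)^2) = sqrt(75 + 25) = sqrt(100) = 10
θ = arctan(b/a) = arctan(5/8.6603) (quadrant-adjusted) = 30°
z = 10(cos 30° + i sin 30°)


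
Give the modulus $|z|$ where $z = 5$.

|z| = sqrt(a^2 + b^2) = sqrt(5^2 + 0^2) = sqrt(25) = 5


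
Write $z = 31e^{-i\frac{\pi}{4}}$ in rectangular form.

a = r cos θ = 31 * sqrt(2)/2 = 31*sqrt(2)/2
b = r sin θ = 31 * -sqrt(2)/2 = -31*sqrt(2)/2
z = 31*sqrt(2)/2 - (31*sqrt(2)/2)i


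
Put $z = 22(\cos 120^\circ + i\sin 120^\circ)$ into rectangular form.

a = r cos θ = 22 * -1/2 = -11
b = r sin θ = 22 * sqrt(3)/2 = 11*sqrt(3)
z = -11 + 11*sqrt(3)i


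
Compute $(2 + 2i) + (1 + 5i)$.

(2 + 1) + (2 + 5)i = 3 + 7i


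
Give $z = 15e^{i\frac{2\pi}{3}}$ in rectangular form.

a = r cos θ = 15 * -1/2 = -15/2
b = r sin θ = 15 * sqrt(3)/2 = 15*sqrt(3)/2
z = -15/2 + (15*sqrt(3)/2)i


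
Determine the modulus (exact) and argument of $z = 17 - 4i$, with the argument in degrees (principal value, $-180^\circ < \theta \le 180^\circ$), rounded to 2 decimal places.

|z| = sqrt(17^2 + (-4)^2) = sqrt(305)
arg(z) = arctan(b/a) = arctan(-4/17) (quadrant-adjusted) = -13.24°


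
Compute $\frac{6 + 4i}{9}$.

Divisor is real, so divide each part by 9:
= 2/3 + (4/9)i


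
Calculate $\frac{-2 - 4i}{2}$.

Divisor is real, so divide each part by 2:
= -1 - 2i


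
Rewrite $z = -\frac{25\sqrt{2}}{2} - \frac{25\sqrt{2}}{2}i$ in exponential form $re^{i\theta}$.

r = |z| = sqrt((-25*sqrt(2)/2)^2 + (-25*sqrt(2)/2)^2) = sqrt(625/2 + 625/2) = sqrt(625) = 25
θ = arctan(b/a) = arctan(-17.6777/-17.6777) (quadrant-adjusted) = -135° = -3π/4
z = 25e^(-i*3π/4)


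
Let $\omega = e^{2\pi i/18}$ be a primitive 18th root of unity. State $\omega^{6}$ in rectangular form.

ω^6 = e^(2πi·6/18) = e^(i·2π/3)
= cos(2π/3) + i sin(2π/3)
= -1/2 + (sqrt(3)/2)i


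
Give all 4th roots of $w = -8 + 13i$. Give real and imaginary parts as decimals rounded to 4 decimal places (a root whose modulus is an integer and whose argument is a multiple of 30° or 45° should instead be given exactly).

|w| = sqrt(233) ≈ 15.264338, arg(w) ≈ 121.607502°
Root modulus = sqrt(233)^(1/4) ≈ 1.976603
Root arguments: θ_k = (arg(w) + 360°k)/4 for k = 0, 1, ..., 3
Compute each root as (root modulus)(cos θ_k + i sin θ_k) using full-precision intermediates, then round to 4 decimal places.
Roots: 1.7048 + 1.0003i, -1.0003 + 1.7048i, -1.7048 - 1.0003i, 1.0003 - 1.7048i


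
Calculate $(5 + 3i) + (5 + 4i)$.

(5 + 5) + (3 + 4)i = 10 + 7i


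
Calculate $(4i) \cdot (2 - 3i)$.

(a1*a2 - b1*b2) + (a1*b2 + b1*a2)i
= (0 - (-12)) + (0 + 8)i
= 12 + 8i


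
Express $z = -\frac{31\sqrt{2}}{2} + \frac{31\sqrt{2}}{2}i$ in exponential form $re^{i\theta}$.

r = |z| = sqrt((-31*sqrt(2)/2)^2 + (31*sqrt(2)/2)^2) = sqrt(961/2 + 961/2) = sqrt(961) = 31
θ = arctan(b/a) = arctan(21.9203/-21.9203) (quadrant-adjusted) = 135° = 3π/4
z = 31e^(i*3π/4)


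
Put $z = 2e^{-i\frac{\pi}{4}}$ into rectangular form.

a = r cos θ = 2 * sqrt(2)/2 = sqrt(2)
b = r sin θ = 2 * -sqrt(2)/2 = -sqrt(2)
z = sqrt(2) - sqrt(2)i


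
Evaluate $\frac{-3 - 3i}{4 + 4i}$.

Multiply numerator and denominator by conjugate (4 - 4i):
= (-3 - 3i)(4 - 4i) / (4^2 + 4^2)
= (-24) / 32
Divide through by 8: (-3) / 4
= -3/4


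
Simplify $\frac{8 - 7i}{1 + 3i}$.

Multiply numerator and denominator by conjugate (1 - 3i):
= (8 - 7i)(1 - 3i) / (1^2 + 3^2)
= (-13 - 31i) / 10
= -13/10 - (31/10)i


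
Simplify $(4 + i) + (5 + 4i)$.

(4 + 5) + (1 + 4)i = 9 + 5i


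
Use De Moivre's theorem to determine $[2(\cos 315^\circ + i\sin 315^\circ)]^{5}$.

By De Moivre: z^n = r^n(cos(nθ) + i sin(nθ))
= 2^5(cos(5*315°) + i sin(5*315°))
= 32(cos 135° + i sin 135°)
= -16*sqrt(2) + 16*sqrt(2)i


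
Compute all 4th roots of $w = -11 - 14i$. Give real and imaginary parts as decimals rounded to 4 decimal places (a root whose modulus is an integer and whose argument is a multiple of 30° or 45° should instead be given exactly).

|w| = sqrt(317) ≈ 17.804494, arg(w) ≈ 231.842773°
Root modulus = sqrt(317)^(1/4) ≈ 2.054151
Root arguments: θ_k = (arg(w) + 360°k)/4 for k = 0, 1, ..., 3
Compute each root as (root modulus)(cos θ_k + i sin θ_k) using full-precision intermediates, then round to 4 decimal places.
Roots: 1.0897 + 1.7413i, -1.7413 + 1.0897i, -1.0897 - 1.7413i, 1.7413 - 1.0897i


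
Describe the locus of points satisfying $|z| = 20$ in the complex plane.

|z| = 20 means sqrt(x^2 + y^2) = 20
This is a circle of radius 20 centered at the origin


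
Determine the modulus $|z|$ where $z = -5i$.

|z| = sqrt(a^2 + b^2) = sqrt(0^2 + (-5)^2) = sqrt(25) = 5


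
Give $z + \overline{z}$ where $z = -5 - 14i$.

z + conjugate(z) = (a + bi) + (a - bi) = 2a
= 2 * (-5) = -10


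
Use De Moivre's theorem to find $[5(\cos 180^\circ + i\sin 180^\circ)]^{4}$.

By De Moivre: z^n = r^n(cos(nθ) + i sin(nθ))
= 5^4(cos(4*180°) + i sin(4*180°))
= 625(cos 0° + i sin 0°)
= 625


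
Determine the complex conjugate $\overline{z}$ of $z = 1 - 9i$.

If z = a + bi, then conjugate(z) = a - bi
conjugate(1 - 9i) = 1 + 9i


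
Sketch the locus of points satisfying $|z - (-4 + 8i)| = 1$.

|z - z0| = r describes a circle centered at z0 with radius r
Here z0 = -4 + 8i and r = 1
Locus: Circle centered at (-4, 8) with radius 1


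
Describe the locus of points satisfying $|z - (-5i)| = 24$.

|z - z0| = r describes a circle centered at z0 with radius r
Here z0 = -5i and r = 24
Locus: Circle centered at (0, -5) with radius 24


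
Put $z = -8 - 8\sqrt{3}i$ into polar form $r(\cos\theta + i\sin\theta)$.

r = |z| = sqrt(a^2 + b^2) = sqrt((-8)^2 + (-8*sqrt(3))^2) = sqrt(64 + 192) = sqrt(256) = 16
θ = arctan(b/a) = arctan(-13.8564/-8) (quadrant-adjusted) = 240°
z = 16(cos 240° + i sin 240°)


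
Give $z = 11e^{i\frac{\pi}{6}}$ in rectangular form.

a = r cos θ = 11 * sqrt(3)/2 = 11*sqrt(3)/2
b = r sin θ = 11 * 1/2 = 11/2
z = 11*sqrt(3)/2 + (11/2)i


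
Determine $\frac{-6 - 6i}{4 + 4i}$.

Multiply numerator and denominator by conjugate (4 - 4i):
= (-6 - 6i)(4 - 4i) / (4^2 + 4^2)
= (-48) / 32
Divide through by 16: (-3) / 2
= -3/2


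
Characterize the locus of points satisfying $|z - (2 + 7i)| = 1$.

|z - z0| = r describes a circle centered at z0 with radius r
Here z0 = 2 + 7i and r = 1
Locus: Circle centered at (2, 7) with radius 1


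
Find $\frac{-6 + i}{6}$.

Divisor is real, so divide each part by 6:
= -1 + (1/6)i


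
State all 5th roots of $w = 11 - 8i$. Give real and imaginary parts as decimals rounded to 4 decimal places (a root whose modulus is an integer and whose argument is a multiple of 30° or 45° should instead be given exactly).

|w| = sqrt(185) ≈ 13.601471, arg(w) ≈ 323.972627°
Root modulus = sqrt(185)^(1/5) ≈ 1.685455
Root arguments: θ_k = (arg(w) + 360°k)/5 for k = 0, 1, ..., 4
Compute each root as (root modulus)(cos θ_k + i sin θ_k) using full-precision intermediates, then round to 4 decimal places.
Roots: 0.7178 + 1.5250i, -1.2285 + 1.1539i, -1.4771 - 0.8118i, 0.3157 - 1.6556i, 1.6721 - 0.2114i


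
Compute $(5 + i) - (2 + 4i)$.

(5 - 2) + (1 - 4)i = 3 - 3i


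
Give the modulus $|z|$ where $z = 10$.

|z| = sqrt(a^2 + b^2) = sqrt(10^2 + 0^2) = sqrt(100) = 10


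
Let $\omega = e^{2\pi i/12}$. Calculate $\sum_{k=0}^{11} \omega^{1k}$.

Let ζ = ω^1 = e^(2πi·1/12). Since 12 ∤ 1, ζ ≠ 1.
Sum = Σ_{k=0}^{11} ζ^k = (ζ^12 - 1)/(ζ - 1) = (ω^{1·12} - 1)/(ζ - 1) = (1 - 1)/(ζ - 1) = 0


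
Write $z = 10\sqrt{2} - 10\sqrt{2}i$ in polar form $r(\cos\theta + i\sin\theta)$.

r = |z| = sqrt(a^2 + b^2) = sqrt((10*sqrt(2))^2 + (-10*sqrt(2))^2) = sqrt(200 + 200) = sqrt(400) = 20
θ = arctan(b/a) = arctan(-14.1421/14.1421) (quadrant-adjusted) = 315°
z = 20(cos 315° + i sin 315°)


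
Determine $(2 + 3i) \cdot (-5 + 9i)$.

(a1*a2 - b1*b2) + (a1*b2 + b1*a2)i
= (-10 - 27) + (18 + (-15))i
= -37 + 3i


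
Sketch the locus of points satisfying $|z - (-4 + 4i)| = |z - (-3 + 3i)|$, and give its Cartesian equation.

|z - z1| = |z - z2| means z is equidistant from z1 and z2,
i.e. the perpendicular bisector of the segment from (-4, 4) to (-3, 3) (midpoint (-7/2, 7/2)).
With z = x + yi, square both sides:
(x - (-4))^2 + (y - 4)^2 = (x - (-3))^2 + (y - 3)^2
The x^2 and y^2 terms cancel: 2x + (-2)y = 18 - 32 = -14
Simplify: x - y = -7
Locus: Perpendicular bisector of the segment from (-4, 4) to (-3, 3): the line x - y = -7


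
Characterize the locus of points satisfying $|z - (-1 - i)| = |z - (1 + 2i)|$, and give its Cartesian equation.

|z - z1| = |z - z2| means z is equidistant from z1 and z2,
i.e. the perpendicular bisector of the segment from (-1, -1) to (1, 2) (midpoint (0, 1/2)).
With z = x + yi, square both sides:
(x - (-1))^2 + (y - (-1))^2 = (x - 1)^2 + (y - 2)^2
The x^2 and y^2 terms cancel: 4x + 6y = 5 - 2 = 3
Simplify: 4x + 6y = 3
Locus: Perpendicular bisector of the segment from (-1, -1) to (1, 2): the line 4x + 6y = 3


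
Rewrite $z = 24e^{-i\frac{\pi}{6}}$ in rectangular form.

a = r cos θ = 24 * sqrt(3)/2 = 12*sqrt(3)
b = r sin θ = 24 * -1/2 = -12
z = 12*sqrt(3) - 12i


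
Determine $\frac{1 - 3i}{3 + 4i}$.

Multiply numerator and denominator by conjugate (3 - 4i):
= (1 - 3i)(3 - 4i) / (3^2 + 4^2)
= (-9 - 13i) / 25
= -9/25 - (13/25)i


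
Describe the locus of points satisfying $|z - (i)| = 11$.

|z - z0| = r describes a circle centered at z0 with radius r
Here z0 = i and r = 11
Locus: Circle centered at (0, 1) with radius 11


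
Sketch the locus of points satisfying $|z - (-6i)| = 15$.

|z - z0| = r describes a circle centered at z0 with radius r
Here z0 = -6i and r = 15
Locus: Circle centered at (0, -6) with radius 15


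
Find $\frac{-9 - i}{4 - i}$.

Multiply numerator and denominator by conjugate (4 + i):
= (-9 - i)(4 + i) / (4^2 + (-1)^2)
= (-35 - 13i) / 17
= -35/17 - (13/17)i


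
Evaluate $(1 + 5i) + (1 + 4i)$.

(1 + 1) + (5 + 4)i = 2 + 9i


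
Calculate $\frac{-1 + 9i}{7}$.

Divisor is real, so divide each part by 7:
= -1/7 + (9/7)i


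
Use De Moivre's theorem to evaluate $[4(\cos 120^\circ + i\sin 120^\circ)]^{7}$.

By De Moivre: z^n = r^n(cos(nθ) + i sin(nθ))
= 4^7(cos(7*120°) + i sin(7*120°))
= 16384(cos 120° + i sin 120°)
= -8192 + 8192*sqrt(3)i


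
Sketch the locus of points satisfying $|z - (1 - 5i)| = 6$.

|z - z0| = r describes a circle centered at z0 with radius r
Here z0 = 1 - 5i and r = 6
Locus: Circle centered at (1, -5) with radius 6


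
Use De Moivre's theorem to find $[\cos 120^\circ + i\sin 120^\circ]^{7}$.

By De Moivre: z^n = r^n(cos(nθ) + i sin(nθ))
= 1^7(cos(7*120°) + i sin(7*120°))
= 1(cos 120° + i sin 120°)
= -1/2 + (sqrt(3)/2)i


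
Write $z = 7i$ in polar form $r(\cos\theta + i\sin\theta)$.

r = |z| = sqrt(a^2 + b^2) = sqrt((0)^2 + (7)^2) = sqrt(0 + 49) = sqrt(49) = 7
a = 0 and b > 0, so z lies on the positive imaginary axis: θ = 90°
z = 7(cos 90° + i sin 90°)


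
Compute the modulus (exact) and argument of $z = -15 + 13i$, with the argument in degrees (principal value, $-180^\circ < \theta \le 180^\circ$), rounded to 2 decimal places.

|z| = sqrt((-15)^2 + 13^2) = sqrt(394)
arg(z) = arctan(b/a) = arctan(13/-15) (quadrant-adjusted) = 139.09°


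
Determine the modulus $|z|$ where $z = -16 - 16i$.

|z| = sqrt(a^2 + b^2) = sqrt((-16)^2 + (-16)^2) = sqrt(512) = sqrt(512)


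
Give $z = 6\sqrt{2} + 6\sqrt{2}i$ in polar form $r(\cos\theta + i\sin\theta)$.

r = |z| = sqrt(a^2 + b^2) = sqrt((6*sqrt(2))^2 + (6*sqrt(2))^2) = sqrt(72 + 72) = sqrt(144) = 12
θ = arctan(b/a) = arctan(8.4853/8.4853) (quadrant-adjusted) = 45°
z = 12(cos 45° + i sin 45°)


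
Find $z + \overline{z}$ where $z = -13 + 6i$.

z + conjugate(z) = (a + bi) + (a - bi) = 2a
= 2 * (-13) = -26


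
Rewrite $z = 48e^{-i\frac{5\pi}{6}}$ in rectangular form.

a = r cos θ = 48 * -sqrt(3)/2 = -24*sqrt(3)
b = r sin θ = 48 * -1/2 = -24
z = -24*sqrt(3) - 24i


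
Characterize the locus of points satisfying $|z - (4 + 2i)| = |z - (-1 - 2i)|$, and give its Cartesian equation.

|z - z1| = |z - z2| means z is equidistant from z1 and z2,
i.e. the perpendicular bisector of the segment from (4, 2) to (-1, -2) (midpoint (3/2, 0)).
With z = x + yi, square both sides:
(x - 4)^2 + (y - 2)^2 = (x - (-1))^2 + (y - (-2))^2
The x^2 and y^2 terms cancel: -10x + (-8)y = 5 - 20 = -15
Simplify: 10x + 8y = 15
Locus: Perpendicular bisector of the segment from (4, 2) to (-1, -2): the line 10x + 8y = 15


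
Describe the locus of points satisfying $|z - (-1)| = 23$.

|z - z0| = r describes a circle centered at z0 with radius r
Here z0 = -1 and r = 23
Locus: Circle centered at (-1, 0) with radius 23


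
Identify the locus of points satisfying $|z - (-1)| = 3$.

|z - z0| = r describes a circle centered at z0 with radius r
Here z0 = -1 and r = 3
Locus: Circle centered at (-1, 0) with radius 3


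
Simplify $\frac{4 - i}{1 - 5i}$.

Multiply numerator and denominator by conjugate (1 + 5i):
= (4 - i)(1 + 5i) / (1^2 + (-5)^2)
= (9 + 19i) / 26
= 9/26 + (19/26)i


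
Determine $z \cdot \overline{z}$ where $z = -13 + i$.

z * conjugate(z) = |z|^2 = a^2 + b^2
= (-13)^2 + 1^2 = 170


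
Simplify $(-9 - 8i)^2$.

(a + bi)^2 = a^2 - b^2 + 2abi
= (-9)^2 - (-8)^2 + 2*(-9)*(-8)i
= 17 + 144i


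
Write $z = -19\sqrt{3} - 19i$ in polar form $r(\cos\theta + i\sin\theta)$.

r = |z| = sqrt(a^2 + b^2) = sqrt((-19*sqrt(3))^2 + (-19)^2) = sqrt(1083 + 361) = sqrt(1444) = 38
θ = arctan(b/a) = arctan(-19/-32.909) (quadrant-adjusted) = 210°
z = 38(cos 210° + i sin 210°)


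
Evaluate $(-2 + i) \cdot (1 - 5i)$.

(a1*a2 - b1*b2) + (a1*b2 + b1*a2)i
= (-2 - (-5)) + (10 + 1)i
= 3 + 11i


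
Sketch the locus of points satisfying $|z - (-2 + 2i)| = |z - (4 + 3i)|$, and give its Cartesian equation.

|z - z1| = |z - z2| means z is equidistant from z1 and z2,
i.e. the perpendicular bisector of the segment from (-2, 2) to (4, 3) (midpoint (1, 5/2)).
With z = x + yi, square both sides:
(x - (-2))^2 + (y - 2)^2 = (x - 4)^2 + (y - 3)^2
The x^2 and y^2 terms cancel: 12x + 2y = 25 - 8 = 17
Simplify: 12x + 2y = 17
Locus: Perpendicular bisector of the segment from (-2, 2) to (4, 3): the line 12x + 2y = 17


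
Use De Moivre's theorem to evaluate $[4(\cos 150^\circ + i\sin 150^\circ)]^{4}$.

By De Moivre: z^n = r^n(cos(nθ) + i sin(nθ))
= 4^4(cos(4*150°) + i sin(4*150°))
= 256(cos 240° + i sin 240°)
= -128 - 128*sqrt(3)i
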